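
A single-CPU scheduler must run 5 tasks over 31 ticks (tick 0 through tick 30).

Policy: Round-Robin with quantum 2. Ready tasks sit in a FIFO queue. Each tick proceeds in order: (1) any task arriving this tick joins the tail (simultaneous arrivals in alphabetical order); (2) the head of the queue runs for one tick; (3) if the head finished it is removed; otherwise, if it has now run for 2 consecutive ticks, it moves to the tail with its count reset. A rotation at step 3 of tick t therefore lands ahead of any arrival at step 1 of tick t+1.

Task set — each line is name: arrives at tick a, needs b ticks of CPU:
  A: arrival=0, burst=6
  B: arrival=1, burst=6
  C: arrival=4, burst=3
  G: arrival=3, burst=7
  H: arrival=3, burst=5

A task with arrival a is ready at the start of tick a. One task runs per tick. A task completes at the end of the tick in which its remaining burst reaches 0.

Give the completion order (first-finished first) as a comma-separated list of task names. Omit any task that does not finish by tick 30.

t=0: queue=[A] q_used=0 → run A
t=1: queue=[A,B] q_used=1 → run A
t=2: queue=[B,A] q_used=0 → run B
t=3: queue=[B,A,G,H] q_used=1 → run B
t=4: queue=[A,G,H,B,C] q_used=0 → run A
t=5: queue=[A,G,H,B,C] q_used=1 → run A
t=6: queue=[G,H,B,C,A] q_used=0 → run G
t=7: queue=[G,H,B,C,A] q_used=1 → run G
t=8: queue=[H,B,C,A,G] q_used=0 → run H
t=9: queue=[H,B,C,A,G] q_used=1 → run H
t=10: queue=[B,C,A,G,H] q_used=0 → run B
t=11: queue=[B,C,A,G,H] q_used=1 → run B
t=12: queue=[C,A,G,H,B] q_used=0 → run C
t=13: queue=[C,A,G,H,B] q_used=1 → run C
t=14: queue=[A,G,H,B,C] q_used=0 → run A
t=15: queue=[A,G,H,B,C] q_used=1 → run A
t=16: queue=[G,H,B,C] q_used=0 → run G
t=17: queue=[G,H,B,C] q_used=1 → run G
t=18: queue=[H,B,C,G] q_used=0 → run H
t=19: queue=[H,B,C,G] q_used=1 → run H
t=20: queue=[B,C,G,H] q_used=0 → run B
t=21: queue=[B,C,G,H] q_used=1 → run B
t=22: queue=[C,G,H] q_used=0 → run C
t=23: queue=[G,H] q_used=0 → run G
t=24: queue=[G,H] q_used=1 → run G
t=25: queue=[H,G] q_used=0 → run H
t=26: queue=[G] q_used=0 → run G
t=27: (idle)
t=28: (idle)
t=29: (idle)
t=30: (idle)

completion order = A, B, C, H, G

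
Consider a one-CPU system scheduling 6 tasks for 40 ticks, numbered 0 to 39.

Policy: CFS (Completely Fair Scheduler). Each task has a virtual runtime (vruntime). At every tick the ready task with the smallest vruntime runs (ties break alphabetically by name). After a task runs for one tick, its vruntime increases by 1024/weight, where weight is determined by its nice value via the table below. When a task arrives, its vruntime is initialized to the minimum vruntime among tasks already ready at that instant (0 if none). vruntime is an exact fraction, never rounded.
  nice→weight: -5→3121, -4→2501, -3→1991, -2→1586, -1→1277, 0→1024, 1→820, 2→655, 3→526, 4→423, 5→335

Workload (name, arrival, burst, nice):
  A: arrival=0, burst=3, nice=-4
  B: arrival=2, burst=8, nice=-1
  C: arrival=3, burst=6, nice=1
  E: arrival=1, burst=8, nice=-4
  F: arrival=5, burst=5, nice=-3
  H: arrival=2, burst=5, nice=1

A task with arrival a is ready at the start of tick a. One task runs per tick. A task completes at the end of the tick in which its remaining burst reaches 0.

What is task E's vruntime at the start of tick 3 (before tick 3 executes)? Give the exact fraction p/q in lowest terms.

vruntime(E, start of tick 3) = 1024/2501

t=0: vr[A=0] → run A
t=1: vr[A=1024/2501 E=1024/2501] → run A
t=2: vr[A=2048/2501 B=1024/2501 E=1024/2501 H=1024/2501] → run B
t=3: vr[A=2048/2501 B=3868672/3193777 C=1024/2501 E=1024/2501 H=1024/2501] → run C
t=4: vr[A=2048/2501 B=3868672/3193777 C=20736/12505 E=1024/2501 H=1024/2501] → run E
t=5: vr[A=2048/2501 B=3868672/3193777 C=20736/12505 E=2048/2501 F=1024/2501 H=1024/2501] → run F
t=6: vr[A=2048/2501 B=3868672/3193777 C=20736/12505 E=2048/2501 F=4599808/4979491 H=1024/2501] → run H
t=7: vr[A=2048/2501 B=3868672/3193777 C=20736/12505 E=2048/2501 F=4599808/4979491 H=20736/12505] → run A
t=8: vr[B=3868672/3193777 C=20736/12505 E=2048/2501 F=4599808/4979491 H=20736/12505] → run E
t=9: vr[B=3868672/3193777 C=20736/12505 E=3072/2501 F=4599808/4979491 H=20736/12505] → run F
t=10: vr[B=3868672/3193777 C=20736/12505 E=3072/2501 F=7160832/4979491 H=20736/12505] → run B
t=11: vr[B=6429696/3193777 C=20736/12505 E=3072/2501 F=7160832/4979491 H=20736/12505] → run E
t=12: vr[B=6429696/3193777 C=20736/12505 E=4096/2501 F=7160832/4979491 H=20736/12505] → run F
t=13: vr[B=6429696/3193777 C=20736/12505 E=4096/2501 F=9721856/4979491 H=20736/12505] → run E
t=14: vr[B=6429696/3193777 C=20736/12505 E=5120/2501 F=9721856/4979491 H=20736/12505] → run C
t=15: vr[B=6429696/3193777 C=36352/12505 E=5120/2501 F=9721856/4979491 H=20736/12505] → run H
t=16: vr[B=6429696/3193777 C=36352/12505 E=5120/2501 F=9721856/4979491 H=36352/12505] → run F
t=17: vr[B=6429696/3193777 C=36352/12505 E=5120/2501 F=12282880/4979491 H=36352/12505] → run B
t=18: vr[B=8990720/3193777 C=36352/12505 E=5120/2501 F=12282880/4979491 H=36352/12505] → run E
t=19: vr[B=8990720/3193777 C=36352/12505 E=6144/2501 F=12282880/4979491 H=36352/12505] → run E
t=20: vr[B=8990720/3193777 C=36352/12505 E=7168/2501 F=12282880/4979491 H=36352/12505] → run F
t=21: vr[B=8990720/3193777 C=36352/12505 E=7168/2501 H=36352/12505] → run B
t=22: vr[B=11551744/3193777 C=36352/12505 E=7168/2501 H=36352/12505] → run E
t=23: vr[B=11551744/3193777 C=36352/12505 E=8192/2501 H=36352/12505] → run C
t=24: vr[B=11551744/3193777 C=51968/12505 E=8192/2501 H=36352/12505] → run H
t=25: vr[B=11551744/3193777 C=51968/12505 E=8192/2501 H=51968/12505] → run E
t=26: vr[B=11551744/3193777 C=51968/12505 H=51968/12505] → run B
t=27: vr[B=14112768/3193777 C=51968/12505 H=51968/12505] → run C
t=28: vr[B=14112768/3193777 C=67584/12505 H=51968/12505] → run H
t=29: vr[B=14112768/3193777 C=67584/12505 H=67584/12505] → run B
t=30: vr[B=16673792/3193777 C=67584/12505 H=67584/12505] → run B
t=31: vr[B=19234816/3193777 C=67584/12505 H=67584/12505] → run C
t=32: vr[B=19234816/3193777 C=16640/2501 H=67584/12505] → run H
t=33: vr[B=19234816/3193777 C=16640/2501] → run B
t=34: vr[C=16640/2501] → run C
t=35: (idle)
t=36: (idle)
t=37: (idle)
t=38: (idle)
t=39: (idle)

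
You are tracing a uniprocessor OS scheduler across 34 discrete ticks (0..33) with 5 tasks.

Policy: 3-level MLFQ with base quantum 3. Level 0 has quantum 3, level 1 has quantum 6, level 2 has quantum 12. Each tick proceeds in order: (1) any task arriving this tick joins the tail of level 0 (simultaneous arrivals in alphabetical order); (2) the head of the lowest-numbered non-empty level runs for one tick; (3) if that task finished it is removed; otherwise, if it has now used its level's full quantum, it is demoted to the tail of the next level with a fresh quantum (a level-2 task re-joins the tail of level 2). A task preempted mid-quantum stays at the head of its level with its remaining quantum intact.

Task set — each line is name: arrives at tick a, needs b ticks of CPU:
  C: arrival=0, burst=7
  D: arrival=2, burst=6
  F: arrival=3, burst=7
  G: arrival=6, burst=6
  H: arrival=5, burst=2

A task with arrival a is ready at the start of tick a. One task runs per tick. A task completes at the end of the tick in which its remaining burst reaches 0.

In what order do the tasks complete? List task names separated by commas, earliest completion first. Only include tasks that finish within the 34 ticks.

t=0: L0/L1/L2 = C/-/- → run C
t=1: L0/L1/L2 = C/-/- → run C
t=2: L0/L1/L2 = CD/-/- → run C
t=3: L0/L1/L2 = DF/C/- → run D
t=4: L0/L1/L2 = DF/C/- → run D
t=5: L0/L1/L2 = DFH/C/- → run D
t=6: L0/L1/L2 = FHG/CD/- → run F
t=7: L0/L1/L2 = FHG/CD/- → run F
t=8: L0/L1/L2 = FHG/CD/- → run F
t=9: L0/L1/L2 = HG/CDF/- → run H
t=10: L0/L1/L2 = HG/CDF/- → run H
t=11: L0/L1/L2 = G/CDF/- → run G
t=12: L0/L1/L2 = G/CDF/- → run G
t=13: L0/L1/L2 = G/CDF/- → run G
t=14: L0/L1/L2 = -/CDFG/- → run C
t=15: L0/L1/L2 = -/CDFG/- → run C
t=16: L0/L1/L2 = -/CDFG/- → run C
t=17: L0/L1/L2 = -/CDFG/- → run C
t=18: L0/L1/L2 = -/DFG/- → run D
t=19: L0/L1/L2 = -/DFG/- → run D
t=20: L0/L1/L2 = -/DFG/- → run D
t=21: L0/L1/L2 = -/FG/- → run F
t=22: L0/L1/L2 = -/FG/- → run F
t=23: L0/L1/L2 = -/FG/- → run F
t=24: L0/L1/L2 = -/FG/- → run F
t=25: L0/L1/L2 = -/G/- → run G
t=26: L0/L1/L2 = -/G/- → run G
t=27: L0/L1/L2 = -/G/- → run G
t=28: (idle)
t=29: (idle)
t=30: (idle)
t=31: (idle)
t=32: (idle)
t=33: (idle)

completion order = H, C, D, F, G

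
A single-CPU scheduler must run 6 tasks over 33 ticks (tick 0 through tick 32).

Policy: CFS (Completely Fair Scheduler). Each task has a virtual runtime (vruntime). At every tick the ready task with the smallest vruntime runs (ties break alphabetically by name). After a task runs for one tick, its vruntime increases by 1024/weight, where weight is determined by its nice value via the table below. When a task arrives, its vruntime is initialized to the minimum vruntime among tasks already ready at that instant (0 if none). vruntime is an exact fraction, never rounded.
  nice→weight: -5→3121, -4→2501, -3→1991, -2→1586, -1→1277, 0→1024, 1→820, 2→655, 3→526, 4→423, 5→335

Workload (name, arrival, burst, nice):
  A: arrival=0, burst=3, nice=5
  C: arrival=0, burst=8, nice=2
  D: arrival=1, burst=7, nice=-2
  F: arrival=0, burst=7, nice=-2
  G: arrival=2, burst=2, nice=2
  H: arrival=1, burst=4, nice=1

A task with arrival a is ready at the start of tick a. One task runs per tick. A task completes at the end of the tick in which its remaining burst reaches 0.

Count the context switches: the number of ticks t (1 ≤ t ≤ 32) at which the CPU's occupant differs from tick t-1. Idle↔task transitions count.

context switches = 28

t=0: vr[A=0 C=0 F=0] → run A
t=1: vr[A=1024/335 C=0 D=0 F=0 H=0] → run C
t=2: vr[A=1024/335 C=1024/655 D=0 F=0 G=0 H=0] → run D
t=3: vr[A=1024/335 C=1024/655 D=512/793 F=0 G=0 H=0] → run F
t=4: vr[A=1024/335 C=1024/655 D=512/793 F=512/793 G=0 H=0] → run G
t=5: vr[A=1024/335 C=1024/655 D=512/793 F=512/793 G=1024/655 H=0] → run H
t=6: vr[A=1024/335 C=1024/655 D=512/793 F=512/793 G=1024/655 H=256/205] → run D
t=7: vr[A=1024/335 C=1024/655 D=1024/793 F=512/793 G=1024/655 H=256/205] → run F
t=8: vr[A=1024/335 C=1024/655 D=1024/793 F=1024/793 G=1024/655 H=256/205] → run H
t=9: vr[A=1024/335 C=1024/655 D=1024/793 F=1024/793 G=1024/655 H=512/205] → run D
t=10: vr[A=1024/335 C=1024/655 D=1536/793 F=1024/793 G=1024/655 H=512/205] → run F
t=11: vr[A=1024/335 C=1024/655 D=1536/793 F=1536/793 G=1024/655 H=512/205] → run C
t=12: vr[A=1024/335 C=2048/655 D=1536/793 F=1536/793 G=1024/655 H=512/205] → run G
t=13: vr[A=1024/335 C=2048/655 D=1536/793 F=1536/793 H=512/205] → run D
t=14: vr[A=1024/335 C=2048/655 D=2048/793 F=1536/793 H=512/205] → run F
t=15: vr[A=1024/335 C=2048/655 D=2048/793 F=2048/793 H=512/205] → run H
t=16: vr[A=1024/335 C=2048/655 D=2048/793 F=2048/793 H=768/205] → run D
t=17: vr[A=1024/335 C=2048/655 D=2560/793 F=2048/793 H=768/205] → run F
t=18: vr[A=1024/335 C=2048/655 D=2560/793 F=2560/793 H=768/205] → run A
t=19: vr[A=2048/335 C=2048/655 D=2560/793 F=2560/793 H=768/205] → run C
t=20: vr[A=2048/335 C=3072/655 D=2560/793 F=2560/793 H=768/205] → run D
t=21: vr[A=2048/335 C=3072/655 D=3072/793 F=2560/793 H=768/205] → run F
t=22: vr[A=2048/335 C=3072/655 D=3072/793 F=3072/793 H=768/205] → run H
t=23: vr[A=2048/335 C=3072/655 D=3072/793 F=3072/793] → run D
t=24: vr[A=2048/335 C=3072/655 F=3072/793] → run F
t=25: vr[A=2048/335 C=3072/655] → run C
t=26: vr[A=2048/335 C=4096/655] → run A
t=27: vr[C=4096/655] → run C
t=28: vr[C=1024/131] → run C
t=29: vr[C=6144/655] → run C
t=30: vr[C=7168/655] → run C
t=31: (idle)
t=32: (idle)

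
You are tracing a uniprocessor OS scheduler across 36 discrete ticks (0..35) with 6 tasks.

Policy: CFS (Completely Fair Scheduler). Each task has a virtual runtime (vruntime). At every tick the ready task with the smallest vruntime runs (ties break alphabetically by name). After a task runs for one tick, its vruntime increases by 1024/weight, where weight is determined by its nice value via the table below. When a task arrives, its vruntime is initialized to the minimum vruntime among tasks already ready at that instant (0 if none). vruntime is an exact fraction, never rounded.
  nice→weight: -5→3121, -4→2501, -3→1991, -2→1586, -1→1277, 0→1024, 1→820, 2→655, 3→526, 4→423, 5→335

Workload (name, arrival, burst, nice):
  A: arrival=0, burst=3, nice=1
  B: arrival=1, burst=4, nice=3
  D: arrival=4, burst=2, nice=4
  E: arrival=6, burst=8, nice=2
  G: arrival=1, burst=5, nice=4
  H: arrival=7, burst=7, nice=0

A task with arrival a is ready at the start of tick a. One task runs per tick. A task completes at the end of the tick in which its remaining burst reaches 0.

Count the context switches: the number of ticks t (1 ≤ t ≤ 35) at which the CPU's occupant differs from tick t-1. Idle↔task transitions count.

context switches = 26

t=0: vr[A=0] → run A
t=1: vr[A=256/205 B=256/205 G=256/205] → run A
t=2: vr[A=512/205 B=256/205 G=256/205] → run B
t=3: vr[A=512/205 B=172288/53915 G=256/205] → run G
t=4: vr[A=512/205 B=172288/53915 D=512/205 G=318208/86715] → run A
t=5: vr[B=172288/53915 D=512/205 G=318208/86715] → run D
t=6: vr[B=172288/53915 D=426496/86715 E=172288/53915 G=318208/86715] → run B
t=7: vr[B=277248/53915 D=426496/86715 E=172288/53915 G=318208/86715 H=172288/53915] → run E
t=8: vr[B=277248/53915 D=426496/86715 E=6722304/1412573 G=318208/86715 H=172288/53915] → run H
t=9: vr[B=277248/53915 D=426496/86715 E=6722304/1412573 G=318208/86715 H=226203/53915] → run G
t=10: vr[B=277248/53915 D=426496/86715 E=6722304/1412573 G=528128/86715 H=226203/53915] → run H
t=11: vr[B=277248/53915 D=426496/86715 E=6722304/1412573 G=528128/86715 H=280118/53915] → run E
t=12: vr[B=277248/53915 D=426496/86715 E=44653312/7062865 G=528128/86715 H=280118/53915] → run D
t=13: vr[B=277248/53915 E=44653312/7062865 G=528128/86715 H=280118/53915] → run B
t=14: vr[B=382208/53915 E=44653312/7062865 G=528128/86715 H=280118/53915] → run H
t=15: vr[B=382208/53915 E=44653312/7062865 G=528128/86715 H=334033/53915] → run G
t=16: vr[B=382208/53915 E=44653312/7062865 G=246016/28905 H=334033/53915] → run H
t=17: vr[B=382208/53915 E=44653312/7062865 G=246016/28905 H=387948/53915] → run E
t=18: vr[B=382208/53915 E=55695104/7062865 G=246016/28905 H=387948/53915] → run B
t=19: vr[E=55695104/7062865 G=246016/28905 H=387948/53915] → run H
t=20: vr[E=55695104/7062865 G=246016/28905 H=441863/53915] → run E
t=21: vr[E=66736896/7062865 G=246016/28905 H=441863/53915] → run H
t=22: vr[E=66736896/7062865 G=246016/28905 H=495778/53915] → run G
t=23: vr[E=66736896/7062865 G=947968/86715 H=495778/53915] → run H
t=24: vr[E=66736896/7062865 G=947968/86715] → run E
t=25: vr[E=77778688/7062865 G=947968/86715] → run G
t=26: vr[E=77778688/7062865] → run E
t=27: vr[E=17764096/1412573] → run E
t=28: vr[E=99862272/7062865] → run E
t=29: (idle)
t=30: (idle)
t=31: (idle)
t=32: (idle)
t=33: (idle)
t=34: (idle)
t=35: (idle)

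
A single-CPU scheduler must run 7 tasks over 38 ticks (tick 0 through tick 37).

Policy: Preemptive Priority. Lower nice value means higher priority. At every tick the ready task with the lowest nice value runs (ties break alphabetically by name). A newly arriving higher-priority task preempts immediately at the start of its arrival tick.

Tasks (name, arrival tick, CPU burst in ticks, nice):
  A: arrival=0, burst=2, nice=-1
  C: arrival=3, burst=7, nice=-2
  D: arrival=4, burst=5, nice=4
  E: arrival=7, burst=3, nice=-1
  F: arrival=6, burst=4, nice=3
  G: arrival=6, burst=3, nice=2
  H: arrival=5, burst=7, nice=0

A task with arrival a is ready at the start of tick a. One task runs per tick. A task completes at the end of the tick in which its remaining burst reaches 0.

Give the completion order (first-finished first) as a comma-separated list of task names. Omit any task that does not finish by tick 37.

completion order = A, C, E, H, G, F, D

t=0: ready={A} → run A
t=1: ready={A} → run A
t=2: (idle)
t=3: ready={C} → run C
t=4: ready={C,D} → run C
t=5: ready={C,D,H} → run C
t=6: ready={C,D,F,G,H} → run C
t=7: ready={C,D,E,F,G,H} → run C
t=8: ready={C,D,E,F,G,H} → run C
t=9: ready={C,D,E,F,G,H} → run C
t=10: ready={D,E,F,G,H} → run E
t=11: ready={D,E,F,G,H} → run E
t=12: ready={D,E,F,G,H} → run E
t=13: ready={D,F,G,H} → run H
t=14: ready={D,F,G,H} → run H
t=15: ready={D,F,G,H} → run H
t=16: ready={D,F,G,H} → run H
t=17: ready={D,F,G,H} → run H
t=18: ready={D,F,G,H} → run H
t=19: ready={D,F,G,H} → run H
t=20: ready={D,F,G} → run G
t=21: ready={D,F,G} → run G
t=22: ready={D,F,G} → run G
t=23: ready={D,F} → run F
t=24: ready={D,F} → run F
t=25: ready={D,F} → run F
t=26: ready={D,F} → run F
t=27: ready={D} → run D
t=28: ready={D} → run D
t=29: ready={D} → run D
t=30: ready={D} → run D
t=31: ready={D} → run D
t=32: (idle)
t=33: (idle)
t=34: (idle)
t=35: (idle)
t=36: (idle)
t=37: (idle)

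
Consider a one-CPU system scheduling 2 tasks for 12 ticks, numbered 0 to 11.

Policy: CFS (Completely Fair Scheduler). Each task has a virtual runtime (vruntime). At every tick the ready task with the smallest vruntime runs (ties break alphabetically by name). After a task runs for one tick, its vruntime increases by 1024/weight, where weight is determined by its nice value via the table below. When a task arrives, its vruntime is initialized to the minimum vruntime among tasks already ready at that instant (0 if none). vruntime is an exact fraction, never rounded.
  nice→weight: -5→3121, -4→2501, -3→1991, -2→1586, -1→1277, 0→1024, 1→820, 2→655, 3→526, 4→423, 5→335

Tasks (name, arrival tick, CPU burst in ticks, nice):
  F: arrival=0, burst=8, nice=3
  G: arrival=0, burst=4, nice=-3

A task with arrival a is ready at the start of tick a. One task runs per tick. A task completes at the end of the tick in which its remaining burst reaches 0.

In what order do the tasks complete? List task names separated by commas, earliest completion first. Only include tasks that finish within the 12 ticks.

t=0: vr[F=0 G=0] → run F
t=1: vr[F=512/263 G=0] → run G
t=2: vr[F=512/263 G=1024/1991] → run G
t=3: vr[F=512/263 G=2048/1991] → run G
t=4: vr[F=512/263 G=3072/1991] → run G
t=5: vr[F=512/263] → run F
t=6: vr[F=1024/263] → run F
t=7: vr[F=1536/263] → run F
t=8: vr[F=2048/263] → run F
t=9: vr[F=2560/263] → run F
t=10: vr[F=3072/263] → run F
t=11: vr[F=3584/263] → run F

completion order = G, F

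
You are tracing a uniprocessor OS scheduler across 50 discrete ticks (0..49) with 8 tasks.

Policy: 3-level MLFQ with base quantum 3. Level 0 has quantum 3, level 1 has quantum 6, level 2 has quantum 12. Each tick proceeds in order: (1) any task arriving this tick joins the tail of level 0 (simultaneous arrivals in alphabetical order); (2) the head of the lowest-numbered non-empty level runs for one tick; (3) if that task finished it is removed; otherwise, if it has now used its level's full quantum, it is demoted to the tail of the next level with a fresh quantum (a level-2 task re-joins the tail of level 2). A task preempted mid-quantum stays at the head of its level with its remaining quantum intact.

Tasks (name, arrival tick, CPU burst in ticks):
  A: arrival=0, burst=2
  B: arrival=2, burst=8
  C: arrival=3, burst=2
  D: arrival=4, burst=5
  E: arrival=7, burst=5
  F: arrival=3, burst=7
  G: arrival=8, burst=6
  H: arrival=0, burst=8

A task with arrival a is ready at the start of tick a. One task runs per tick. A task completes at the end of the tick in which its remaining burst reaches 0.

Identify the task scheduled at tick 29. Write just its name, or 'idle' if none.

t=0: L0/L1/L2 = AH/-/- → run A
t=1: L0/L1/L2 = AH/-/- → run A
t=2: L0/L1/L2 = HB/-/- → run H
t=3: L0/L1/L2 = HBCF/-/- → run H
t=4: L0/L1/L2 = HBCFD/-/- → run H
t=5: L0/L1/L2 = BCFD/H/- → run B
t=6: L0/L1/L2 = BCFD/H/- → run B
t=7: L0/L1/L2 = BCFDE/H/- → run B
t=8: L0/L1/L2 = CFDEG/HB/- → run C
t=9: L0/L1/L2 = CFDEG/HB/- → run C
t=10: L0/L1/L2 = FDEG/HB/- → run F
t=11: L0/L1/L2 = FDEG/HB/- → run F
t=12: L0/L1/L2 = FDEG/HB/- → run F
t=13: L0/L1/L2 = DEG/HBF/- → run D
t=14: L0/L1/L2 = DEG/HBF/- → run D
t=15: L0/L1/L2 = DEG/HBF/- → run D
t=16: L0/L1/L2 = EG/HBFD/- → run E
t=17: L0/L1/L2 = EG/HBFD/- → run E
t=18: L0/L1/L2 = EG/HBFD/- → run E
t=19: L0/L1/L2 = G/HBFDE/- → run G
t=20: L0/L1/L2 = G/HBFDE/- → run G
t=21: L0/L1/L2 = G/HBFDE/- → run G
t=22: L0/L1/L2 = -/HBFDEG/- → run H
t=23: L0/L1/L2 = -/HBFDEG/- → run H
t=24: L0/L1/L2 = -/HBFDEG/- → run H
t=25: L0/L1/L2 = -/HBFDEG/- → run H
t=26: L0/L1/L2 = -/HBFDEG/- → run H
t=27: L0/L1/L2 = -/BFDEG/- → run B
t=28: L0/L1/L2 = -/BFDEG/- → run B
t=29: L0/L1/L2 = -/BFDEG/- → run B
t=30: L0/L1/L2 = -/BFDEG/- → run B
t=31: L0/L1/L2 = -/BFDEG/- → run B
t=32: L0/L1/L2 = -/FDEG/- → run F
t=33: L0/L1/L2 = -/FDEG/- → run F
t=34: L0/L1/L2 = -/FDEG/- → run F
t=35: L0/L1/L2 = -/FDEG/- → run F
t=36: L0/L1/L2 = -/DEG/- → run D
t=37: L0/L1/L2 = -/DEG/- → run D
t=38: L0/L1/L2 = -/EG/- → run E
t=39: L0/L1/L2 = -/EG/- → run E
t=40: L0/L1/L2 = -/G/- → run G
t=41: L0/L1/L2 = -/G/- → run G
t=42: L0/L1/L2 = -/G/- → run G
t=43: (idle)
t=44: (idle)
t=45: (idle)
t=46: (idle)
t=47: (idle)
t=48: (idle)
t=49: (idle)

running at tick 29 = B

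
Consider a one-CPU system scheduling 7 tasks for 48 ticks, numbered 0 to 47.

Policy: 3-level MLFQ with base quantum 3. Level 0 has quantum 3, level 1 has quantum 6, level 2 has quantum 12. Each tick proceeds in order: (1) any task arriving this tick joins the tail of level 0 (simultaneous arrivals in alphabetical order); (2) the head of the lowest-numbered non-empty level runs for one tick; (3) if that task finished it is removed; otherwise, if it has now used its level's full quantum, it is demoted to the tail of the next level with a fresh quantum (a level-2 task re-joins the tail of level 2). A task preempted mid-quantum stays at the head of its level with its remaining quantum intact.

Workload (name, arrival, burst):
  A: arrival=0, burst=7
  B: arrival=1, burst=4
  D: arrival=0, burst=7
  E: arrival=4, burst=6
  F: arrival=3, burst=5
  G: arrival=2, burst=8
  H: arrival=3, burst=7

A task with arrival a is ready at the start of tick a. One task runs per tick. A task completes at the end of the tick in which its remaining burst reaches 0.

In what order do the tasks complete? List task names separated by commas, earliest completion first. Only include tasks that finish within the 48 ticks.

t=0: L0/L1/L2 = AD/-/- → run A
t=1: L0/L1/L2 = ADB/-/- → run A
t=2: L0/L1/L2 = ADBG/-/- → run A
t=3: L0/L1/L2 = DBGFH/A/- → run D
t=4: L0/L1/L2 = DBGFHE/A/- → run D
t=5: L0/L1/L2 = DBGFHE/A/- → run D
t=6: L0/L1/L2 = BGFHE/AD/- → run B
t=7: L0/L1/L2 = BGFHE/AD/- → run B
t=8: L0/L1/L2 = BGFHE/AD/- → run B
t=9: L0/L1/L2 = GFHE/ADB/- → run G
t=10: L0/L1/L2 = GFHE/ADB/- → run G
t=11: L0/L1/L2 = GFHE/ADB/- → run G
t=12: L0/L1/L2 = FHE/ADBG/- → run F
t=13: L0/L1/L2 = FHE/ADBG/- → run F
t=14: L0/L1/L2 = FHE/ADBG/- → run F
t=15: L0/L1/L2 = HE/ADBGF/- → run H
t=16: L0/L1/L2 = HE/ADBGF/- → run H
t=17: L0/L1/L2 = HE/ADBGF/- → run H
t=18: L0/L1/L2 = E/ADBGFH/- → run E
t=19: L0/L1/L2 = E/ADBGFH/- → run E
t=20: L0/L1/L2 = E/ADBGFH/- → run E
t=21: L0/L1/L2 = -/ADBGFHE/- → run A
t=22: L0/L1/L2 = -/ADBGFHE/- → run A
t=23: L0/L1/L2 = -/ADBGFHE/- → run A
t=24: L0/L1/L2 = -/ADBGFHE/- → run A
t=25: L0/L1/L2 = -/DBGFHE/- → run D
t=26: L0/L1/L2 = -/DBGFHE/- → run D
t=27: L0/L1/L2 = -/DBGFHE/- → run D
t=28: L0/L1/L2 = -/DBGFHE/- → run D
t=29: L0/L1/L2 = -/BGFHE/- → run B
t=30: L0/L1/L2 = -/GFHE/- → run G
t=31: L0/L1/L2 = -/GFHE/- → run G
t=32: L0/L1/L2 = -/GFHE/- → run G
t=33: L0/L1/L2 = -/GFHE/- → run G
t=34: L0/L1/L2 = -/GFHE/- → run G
t=35: L0/L1/L2 = -/FHE/- → run F
t=36: L0/L1/L2 = -/FHE/- → run F
t=37: L0/L1/L2 = -/HE/- → run H
t=38: L0/L1/L2 = -/HE/- → run H
t=39: L0/L1/L2 = -/HE/- → run H
t=40: L0/L1/L2 = -/HE/- → run H
t=41: L0/L1/L2 = -/E/- → run E
t=42: L0/L1/L2 = -/E/- → run E
t=43: L0/L1/L2 = -/E/- → run E
t=44: (idle)
t=45: (idle)
t=46: (idle)
t=47: (idle)

completion order = A, D, B, G, F, H, E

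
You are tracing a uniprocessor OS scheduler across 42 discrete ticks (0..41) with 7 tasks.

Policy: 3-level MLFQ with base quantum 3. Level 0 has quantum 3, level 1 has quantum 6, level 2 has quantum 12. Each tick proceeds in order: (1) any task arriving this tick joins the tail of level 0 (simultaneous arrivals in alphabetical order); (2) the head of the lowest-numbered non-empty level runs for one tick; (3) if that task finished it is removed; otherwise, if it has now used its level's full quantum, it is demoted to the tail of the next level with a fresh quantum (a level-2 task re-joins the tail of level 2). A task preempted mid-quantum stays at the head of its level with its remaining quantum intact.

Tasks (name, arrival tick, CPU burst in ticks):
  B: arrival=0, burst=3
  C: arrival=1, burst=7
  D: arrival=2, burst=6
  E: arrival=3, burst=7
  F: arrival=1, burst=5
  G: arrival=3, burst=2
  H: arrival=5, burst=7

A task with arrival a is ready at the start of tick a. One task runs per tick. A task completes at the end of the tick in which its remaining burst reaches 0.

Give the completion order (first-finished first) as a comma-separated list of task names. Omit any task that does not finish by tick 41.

t=0: L0/L1/L2 = B/-/- → run B
t=1: L0/L1/L2 = BCF/-/- → run B
t=2: L0/L1/L2 = BCFD/-/- → run B
t=3: L0/L1/L2 = CFDEG/-/- → run C
t=4: L0/L1/L2 = CFDEG/-/- → run C
t=5: L0/L1/L2 = CFDEGH/-/- → run C
t=6: L0/L1/L2 = FDEGH/C/- → run F
t=7: L0/L1/L2 = FDEGH/C/- → run F
t=8: L0/L1/L2 = FDEGH/C/- → run F
t=9: L0/L1/L2 = DEGH/CF/- → run D
t=10: L0/L1/L2 = DEGH/CF/- → run D
t=11: L0/L1/L2 = DEGH/CF/- → run D
t=12: L0/L1/L2 = EGH/CFD/- → run E
t=13: L0/L1/L2 = EGH/CFD/- → run E
t=14: L0/L1/L2 = EGH/CFD/- → run E
t=15: L0/L1/L2 = GH/CFDE/- → run G
t=16: L0/L1/L2 = GH/CFDE/- → run G
t=17: L0/L1/L2 = H/CFDE/- → run H
t=18: L0/L1/L2 = H/CFDE/- → run H
t=19: L0/L1/L2 = H/CFDE/- → run H
t=20: L0/L1/L2 = -/CFDEH/- → run C
t=21: L0/L1/L2 = -/CFDEH/- → run C
t=22: L0/L1/L2 = -/CFDEH/- → run C
t=23: L0/L1/L2 = -/CFDEH/- → run C
t=24: L0/L1/L2 = -/FDEH/- → run F
t=25: L0/L1/L2 = -/FDEH/- → run F
t=26: L0/L1/L2 = -/DEH/- → run D
t=27: L0/L1/L2 = -/DEH/- → run D
t=28: L0/L1/L2 = -/DEH/- → run D
t=29: L0/L1/L2 = -/EH/- → run E
t=30: L0/L1/L2 = -/EH/- → run E
t=31: L0/L1/L2 = -/EH/- → run E
t=32: L0/L1/L2 = -/EH/- → run E
t=33: L0/L1/L2 = -/H/- → run H
t=34: L0/L1/L2 = -/H/- → run H
t=35: L0/L1/L2 = -/H/- → run H
t=36: L0/L1/L2 = -/H/- → run H
t=37: (idle)
t=38: (idle)
t=39: (idle)
t=40: (idle)
t=41: (idle)

completion order = B, G, C, F, D, E, H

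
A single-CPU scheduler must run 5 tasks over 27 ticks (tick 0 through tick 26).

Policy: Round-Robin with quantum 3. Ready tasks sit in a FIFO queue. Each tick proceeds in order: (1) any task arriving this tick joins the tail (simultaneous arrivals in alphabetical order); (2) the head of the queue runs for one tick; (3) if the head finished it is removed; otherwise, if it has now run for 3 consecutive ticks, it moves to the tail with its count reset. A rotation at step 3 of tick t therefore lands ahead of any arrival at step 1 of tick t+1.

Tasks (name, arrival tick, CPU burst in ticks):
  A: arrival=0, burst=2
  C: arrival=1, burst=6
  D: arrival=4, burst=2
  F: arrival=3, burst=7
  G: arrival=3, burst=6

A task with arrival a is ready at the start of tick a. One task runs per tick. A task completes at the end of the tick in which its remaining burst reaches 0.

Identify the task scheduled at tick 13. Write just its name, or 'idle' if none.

running at tick 13 = C

t=0: queue=[A] q_used=0 → run A
t=1: queue=[A,C] q_used=1 → run A
t=2: queue=[C] q_used=0 → run C
t=3: queue=[C,F,G] q_used=1 → run C
t=4: queue=[C,F,G,D] q_used=2 → run C
t=5: queue=[F,G,D,C] q_used=0 → run F
t=6: queue=[F,G,D,C] q_used=1 → run F
t=7: queue=[F,G,D,C] q_used=2 → run F
t=8: queue=[G,D,C,F] q_used=0 → run G
t=9: queue=[G,D,C,F] q_used=1 → run G
t=10: queue=[G,D,C,F] q_used=2 → run G
t=11: queue=[D,C,F,G] q_used=0 → run D
t=12: queue=[D,C,F,G] q_used=1 → run D
t=13: queue=[C,F,G] q_used=0 → run C
t=14: queue=[C,F,G] q_used=1 → run C
t=15: queue=[C,F,G] q_used=2 → run C
t=16: queue=[F,G] q_used=0 → run F
t=17: queue=[F,G] q_used=1 → run F
t=18: queue=[F,G] q_used=2 → run F
t=19: queue=[G,F] q_used=0 → run G
t=20: queue=[G,F] q_used=1 → run G
t=21: queue=[G,F] q_used=2 → run G
t=22: queue=[F] q_used=0 → run F
t=23: (idle)
t=24: (idle)
t=25: (idle)
t=26: (idle)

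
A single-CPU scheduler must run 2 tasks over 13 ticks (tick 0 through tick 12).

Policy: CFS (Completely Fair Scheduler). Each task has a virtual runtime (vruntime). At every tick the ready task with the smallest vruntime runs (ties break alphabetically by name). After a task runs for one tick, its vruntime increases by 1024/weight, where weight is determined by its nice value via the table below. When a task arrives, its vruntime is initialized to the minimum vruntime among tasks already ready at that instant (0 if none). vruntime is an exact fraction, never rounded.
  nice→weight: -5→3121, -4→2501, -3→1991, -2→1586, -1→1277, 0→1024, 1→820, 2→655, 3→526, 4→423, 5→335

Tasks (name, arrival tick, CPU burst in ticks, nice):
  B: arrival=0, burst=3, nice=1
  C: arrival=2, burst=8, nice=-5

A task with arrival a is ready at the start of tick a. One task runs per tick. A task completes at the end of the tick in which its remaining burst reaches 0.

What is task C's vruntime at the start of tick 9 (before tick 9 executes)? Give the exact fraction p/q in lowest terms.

t=0: vr[B=0] → run B
t=1: vr[B=256/205] → run B
t=2: vr[B=512/205 C=512/205] → run B
t=3: vr[C=512/205] → run C
t=4: vr[C=1807872/639805] → run C
t=5: vr[C=2017792/639805] → run C
t=6: vr[C=2227712/639805] → run C
t=7: vr[C=2437632/639805] → run C
t=8: vr[C=2647552/639805] → run C
t=9: vr[C=2857472/639805] → run C
t=10: vr[C=3067392/639805] → run C
t=11: (idle)
t=12: (idle)

vruntime(C, start of tick 9) = 2857472/639805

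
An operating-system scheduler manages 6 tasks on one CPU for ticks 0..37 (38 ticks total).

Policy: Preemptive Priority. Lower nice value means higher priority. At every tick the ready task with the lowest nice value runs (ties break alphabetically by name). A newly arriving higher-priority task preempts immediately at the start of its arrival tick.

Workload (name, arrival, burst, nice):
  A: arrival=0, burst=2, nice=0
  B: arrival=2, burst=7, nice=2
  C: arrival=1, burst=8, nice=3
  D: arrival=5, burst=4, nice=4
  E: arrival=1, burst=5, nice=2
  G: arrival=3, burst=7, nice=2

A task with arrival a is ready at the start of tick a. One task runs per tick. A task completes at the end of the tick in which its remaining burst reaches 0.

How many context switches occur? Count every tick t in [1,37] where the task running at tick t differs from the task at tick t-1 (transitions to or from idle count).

context switches = 6

t=0: ready={A} → run A
t=1: ready={A,C,E} → run A
t=2: ready={B,C,E} → run B
t=3: ready={B,C,E,G} → run B
t=4: ready={B,C,E,G} → run B
t=5: ready={B,C,D,E,G} → run B
t=6: ready={B,C,D,E,G} → run B
t=7: ready={B,C,D,E,G} → run B
t=8: ready={B,C,D,E,G} → run B
t=9: ready={C,D,E,G} → run E
t=10: ready={C,D,E,G} → run E
t=11: ready={C,D,E,G} → run E
t=12: ready={C,D,E,G} → run E
t=13: ready={C,D,E,G} → run E
t=14: ready={C,D,G} → run G
t=15: ready={C,D,G} → run G
t=16: ready={C,D,G} → run G
t=17: ready={C,D,G} → run G
t=18: ready={C,D,G} → run G
t=19: ready={C,D,G} → run G
t=20: ready={C,D,G} → run G
t=21: ready={C,D} → run C
t=22: ready={C,D} → run C
t=23: ready={C,D} → run C
t=24: ready={C,D} → run C
t=25: ready={C,D} → run C
t=26: ready={C,D} → run C
t=27: ready={C,D} → run C
t=28: ready={C,D} → run C
t=29: ready={D} → run D
t=30: ready={D} → run D
t=31: ready={D} → run D
t=32: ready={D} → run D
t=33: (idle)
t=34: (idle)
t=35: (idle)
t=36: (idle)
t=37: (idle)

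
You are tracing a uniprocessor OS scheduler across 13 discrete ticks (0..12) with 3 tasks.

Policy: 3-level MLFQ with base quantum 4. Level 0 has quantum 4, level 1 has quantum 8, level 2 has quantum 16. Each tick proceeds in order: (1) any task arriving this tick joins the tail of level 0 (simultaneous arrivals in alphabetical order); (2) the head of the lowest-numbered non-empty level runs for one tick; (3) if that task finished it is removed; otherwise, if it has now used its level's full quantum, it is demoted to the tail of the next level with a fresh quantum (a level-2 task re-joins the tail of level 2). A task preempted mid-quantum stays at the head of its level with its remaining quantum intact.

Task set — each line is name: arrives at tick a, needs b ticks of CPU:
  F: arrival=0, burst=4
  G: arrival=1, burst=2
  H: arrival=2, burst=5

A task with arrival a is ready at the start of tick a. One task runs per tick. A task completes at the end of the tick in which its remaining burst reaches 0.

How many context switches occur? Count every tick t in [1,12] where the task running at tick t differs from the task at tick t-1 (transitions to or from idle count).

context switches = 3

t=0: L0/L1/L2 = F/-/- → run F
t=1: L0/L1/L2 = FG/-/- → run F
t=2: L0/L1/L2 = FGH/-/- → run F
t=3: L0/L1/L2 = FGH/-/- → run F
t=4: L0/L1/L2 = GH/-/- → run G
t=5: L0/L1/L2 = GH/-/- → run G
t=6: L0/L1/L2 = H/-/- → run H
t=7: L0/L1/L2 = H/-/- → run H
t=8: L0/L1/L2 = H/-/- → run H
t=9: L0/L1/L2 = H/-/- → run H
t=10: L0/L1/L2 = -/H/- → run H
t=11: (idle)
t=12: (idle)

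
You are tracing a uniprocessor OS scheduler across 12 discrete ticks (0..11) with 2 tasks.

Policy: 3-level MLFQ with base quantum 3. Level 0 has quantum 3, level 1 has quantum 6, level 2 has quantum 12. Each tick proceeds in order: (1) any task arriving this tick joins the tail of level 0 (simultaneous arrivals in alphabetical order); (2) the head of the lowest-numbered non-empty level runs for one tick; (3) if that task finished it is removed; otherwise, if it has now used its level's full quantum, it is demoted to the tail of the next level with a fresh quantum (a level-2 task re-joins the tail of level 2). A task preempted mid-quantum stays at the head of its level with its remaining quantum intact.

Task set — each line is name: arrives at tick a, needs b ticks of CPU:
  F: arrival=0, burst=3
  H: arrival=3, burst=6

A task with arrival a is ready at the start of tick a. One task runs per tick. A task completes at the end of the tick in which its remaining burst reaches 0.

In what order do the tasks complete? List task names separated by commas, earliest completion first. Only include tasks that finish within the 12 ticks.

t=0: L0/L1/L2 = F/-/- → run F
t=1: L0/L1/L2 = F/-/- → run F
t=2: L0/L1/L2 = F/-/- → run F
t=3: L0/L1/L2 = H/-/- → run H
t=4: L0/L1/L2 = H/-/- → run H
t=5: L0/L1/L2 = H/-/- → run H
t=6: L0/L1/L2 = -/H/- → run H
t=7: L0/L1/L2 = -/H/- → run H
t=8: L0/L1/L2 = -/H/- → run H
t=9: (idle)
t=10: (idle)
t=11: (idle)

completion order = F, H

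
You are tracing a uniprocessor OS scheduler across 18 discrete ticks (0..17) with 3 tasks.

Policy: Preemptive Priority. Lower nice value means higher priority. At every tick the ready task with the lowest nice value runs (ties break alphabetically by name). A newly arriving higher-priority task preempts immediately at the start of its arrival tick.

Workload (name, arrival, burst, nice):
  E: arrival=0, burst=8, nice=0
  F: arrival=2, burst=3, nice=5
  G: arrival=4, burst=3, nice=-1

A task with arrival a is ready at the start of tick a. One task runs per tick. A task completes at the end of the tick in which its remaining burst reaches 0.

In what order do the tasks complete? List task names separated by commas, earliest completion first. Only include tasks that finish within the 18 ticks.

t=0: ready={E} → run E
t=1: ready={E} → run E
t=2: ready={E,F} → run E
t=3: ready={E,F} → run E
t=4: ready={E,F,G} → run G
t=5: ready={E,F,G} → run G
t=6: ready={E,F,G} → run G
t=7: ready={E,F} → run E
t=8: ready={E,F} → run E
t=9: ready={E,F} → run E
t=10: ready={E,F} → run E
t=11: ready={F} → run F
t=12: ready={F} → run F
t=13: ready={F} → run F
t=14: (idle)
t=15: (idle)
t=16: (idle)
t=17: (idle)

completion order = G, E, F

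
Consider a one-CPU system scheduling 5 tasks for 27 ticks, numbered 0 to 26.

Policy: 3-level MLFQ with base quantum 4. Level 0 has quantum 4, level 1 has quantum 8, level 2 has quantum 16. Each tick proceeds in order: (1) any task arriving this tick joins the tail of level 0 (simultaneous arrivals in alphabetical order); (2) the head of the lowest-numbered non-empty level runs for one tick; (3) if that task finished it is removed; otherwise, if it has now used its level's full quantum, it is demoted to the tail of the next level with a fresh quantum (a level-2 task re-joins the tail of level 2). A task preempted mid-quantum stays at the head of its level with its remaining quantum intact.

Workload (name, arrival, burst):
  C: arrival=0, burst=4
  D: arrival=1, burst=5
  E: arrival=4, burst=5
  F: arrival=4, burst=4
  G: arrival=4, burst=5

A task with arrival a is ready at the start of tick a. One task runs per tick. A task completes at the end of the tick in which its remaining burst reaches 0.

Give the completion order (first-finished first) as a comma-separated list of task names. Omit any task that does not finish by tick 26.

completion order = C, F, D, E, G

t=0: L0/L1/L2 = C/-/- → run C
t=1: L0/L1/L2 = CD/-/- → run C
t=2: L0/L1/L2 = CD/-/- → run C
t=3: L0/L1/L2 = CD/-/- → run C
t=4: L0/L1/L2 = DEFG/-/- → run D
t=5: L0/L1/L2 = DEFG/-/- → run D
t=6: L0/L1/L2 = DEFG/-/- → run D
t=7: L0/L1/L2 = DEFG/-/- → run D
t=8: L0/L1/L2 = EFG/D/- → run E
t=9: L0/L1/L2 = EFG/D/- → run E
t=10: L0/L1/L2 = EFG/D/- → run E
t=11: L0/L1/L2 = EFG/D/- → run E
t=12: L0/L1/L2 = FG/DE/- → run F
t=13: L0/L1/L2 = FG/DE/- → run F
t=14: L0/L1/L2 = FG/DE/- → run F
t=15: L0/L1/L2 = FG/DE/- → run F
t=16: L0/L1/L2 = G/DE/- → run G
t=17: L0/L1/L2 = G/DE/- → run G
t=18: L0/L1/L2 = G/DE/- → run G
t=19: L0/L1/L2 = G/DE/- → run G
t=20: L0/L1/L2 = -/DEG/- → run D
t=21: L0/L1/L2 = -/EG/- → run E
t=22: L0/L1/L2 = -/G/- → run G
t=23: (idle)
t=24: (idle)
t=25: (idle)
t=26: (idle)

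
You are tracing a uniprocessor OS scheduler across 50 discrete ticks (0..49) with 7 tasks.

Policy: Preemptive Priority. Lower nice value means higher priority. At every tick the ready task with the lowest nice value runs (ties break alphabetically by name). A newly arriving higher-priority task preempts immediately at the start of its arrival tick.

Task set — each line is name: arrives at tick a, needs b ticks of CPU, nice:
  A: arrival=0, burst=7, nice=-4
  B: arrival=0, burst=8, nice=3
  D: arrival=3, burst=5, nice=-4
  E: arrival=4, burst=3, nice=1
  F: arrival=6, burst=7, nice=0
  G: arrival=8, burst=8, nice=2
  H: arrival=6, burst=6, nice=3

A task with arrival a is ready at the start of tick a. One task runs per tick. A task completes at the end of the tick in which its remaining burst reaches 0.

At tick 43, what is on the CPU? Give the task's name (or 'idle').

t=0: ready={A,B} → run A
t=1: ready={A,B} → run A
t=2: ready={A,B} → run A
t=3: ready={A,B,D} → run A
t=4: ready={A,B,D,E} → run A
t=5: ready={A,B,D,E} → run A
t=6: ready={A,B,D,E,F,H} → run A
t=7: ready={B,D,E,F,H} → run D
t=8: ready={B,D,E,F,G,H} → run D
t=9: ready={B,D,E,F,G,H} → run D
t=10: ready={B,D,E,F,G,H} → run D
t=11: ready={B,D,E,F,G,H} → run D
t=12: ready={B,E,F,G,H} → run F
t=13: ready={B,E,F,G,H} → run F
t=14: ready={B,E,F,G,H} → run F
t=15: ready={B,E,F,G,H} → run F
t=16: ready={B,E,F,G,H} → run F
t=17: ready={B,E,F,G,H} → run F
t=18: ready={B,E,F,G,H} → run F
t=19: ready={B,E,G,H} → run E
t=20: ready={B,E,G,H} → run E
t=21: ready={B,E,G,H} → run E
t=22: ready={B,G,H} → run G
t=23: ready={B,G,H} → run G
t=24: ready={B,G,H} → run G
t=25: ready={B,G,H} → run G
t=26: ready={B,G,H} → run G
t=27: ready={B,G,H} → run G
t=28: ready={B,G,H} → run G
t=29: ready={B,G,H} → run G
t=30: ready={B,H} → run B
t=31: ready={B,H} → run B
t=32: ready={B,H} → run B
t=33: ready={B,H} → run B
t=34: ready={B,H} → run B
t=35: ready={B,H} → run B
t=36: ready={B,H} → run B
t=37: ready={B,H} → run B
t=38: ready={H} → run H
t=39: ready={H} → run H
t=40: ready={H} → run H
t=41: ready={H} → run H
t=42: ready={H} → run H
t=43: ready={H} → run H
t=44: (idle)
t=45: (idle)
t=46: (idle)
t=47: (idle)
t=48: (idle)
t=49: (idle)

running at tick 43 = H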